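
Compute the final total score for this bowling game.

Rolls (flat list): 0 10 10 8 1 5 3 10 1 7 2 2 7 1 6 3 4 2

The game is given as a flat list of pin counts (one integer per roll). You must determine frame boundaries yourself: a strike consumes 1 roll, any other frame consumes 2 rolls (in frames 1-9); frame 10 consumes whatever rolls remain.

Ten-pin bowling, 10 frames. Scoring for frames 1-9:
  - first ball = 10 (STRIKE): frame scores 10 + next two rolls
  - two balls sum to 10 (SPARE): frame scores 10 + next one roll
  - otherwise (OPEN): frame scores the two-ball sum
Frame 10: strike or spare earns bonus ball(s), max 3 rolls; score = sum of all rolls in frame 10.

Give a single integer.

Answer: 109

Derivation:
Frame 1: SPARE (0+10=10). 10 + next roll (10) = 20. Cumulative: 20
Frame 2: STRIKE. 10 + next two rolls (8+1) = 19. Cumulative: 39
Frame 3: OPEN (8+1=9). Cumulative: 48
Frame 4: OPEN (5+3=8). Cumulative: 56
Frame 5: STRIKE. 10 + next two rolls (1+7) = 18. Cumulative: 74
Frame 6: OPEN (1+7=8). Cumulative: 82
Frame 7: OPEN (2+2=4). Cumulative: 86
Frame 8: OPEN (7+1=8). Cumulative: 94
Frame 9: OPEN (6+3=9). Cumulative: 103
Frame 10: OPEN. Sum of all frame-10 rolls (4+2) = 6. Cumulative: 109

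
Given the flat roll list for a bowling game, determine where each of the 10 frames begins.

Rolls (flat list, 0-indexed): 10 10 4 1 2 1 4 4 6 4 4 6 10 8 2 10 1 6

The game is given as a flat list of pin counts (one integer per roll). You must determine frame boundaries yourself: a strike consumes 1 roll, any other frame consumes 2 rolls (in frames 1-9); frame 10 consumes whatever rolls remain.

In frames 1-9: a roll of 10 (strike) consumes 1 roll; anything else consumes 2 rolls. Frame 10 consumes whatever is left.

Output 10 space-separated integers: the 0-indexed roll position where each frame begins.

Frame 1 starts at roll index 0: roll=10 (strike), consumes 1 roll
Frame 2 starts at roll index 1: roll=10 (strike), consumes 1 roll
Frame 3 starts at roll index 2: rolls=4,1 (sum=5), consumes 2 rolls
Frame 4 starts at roll index 4: rolls=2,1 (sum=3), consumes 2 rolls
Frame 5 starts at roll index 6: rolls=4,4 (sum=8), consumes 2 rolls
Frame 6 starts at roll index 8: rolls=6,4 (sum=10), consumes 2 rolls
Frame 7 starts at roll index 10: rolls=4,6 (sum=10), consumes 2 rolls
Frame 8 starts at roll index 12: roll=10 (strike), consumes 1 roll
Frame 9 starts at roll index 13: rolls=8,2 (sum=10), consumes 2 rolls
Frame 10 starts at roll index 15: 3 remaining rolls

Answer: 0 1 2 4 6 8 10 12 13 15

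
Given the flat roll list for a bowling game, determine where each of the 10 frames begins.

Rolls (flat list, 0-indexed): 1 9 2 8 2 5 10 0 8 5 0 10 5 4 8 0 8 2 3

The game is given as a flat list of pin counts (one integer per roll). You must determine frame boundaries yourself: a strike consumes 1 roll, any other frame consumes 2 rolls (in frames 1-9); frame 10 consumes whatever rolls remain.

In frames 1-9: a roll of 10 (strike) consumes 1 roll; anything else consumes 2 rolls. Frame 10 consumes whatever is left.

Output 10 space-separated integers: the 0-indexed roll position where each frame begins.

Frame 1 starts at roll index 0: rolls=1,9 (sum=10), consumes 2 rolls
Frame 2 starts at roll index 2: rolls=2,8 (sum=10), consumes 2 rolls
Frame 3 starts at roll index 4: rolls=2,5 (sum=7), consumes 2 rolls
Frame 4 starts at roll index 6: roll=10 (strike), consumes 1 roll
Frame 5 starts at roll index 7: rolls=0,8 (sum=8), consumes 2 rolls
Frame 6 starts at roll index 9: rolls=5,0 (sum=5), consumes 2 rolls
Frame 7 starts at roll index 11: roll=10 (strike), consumes 1 roll
Frame 8 starts at roll index 12: rolls=5,4 (sum=9), consumes 2 rolls
Frame 9 starts at roll index 14: rolls=8,0 (sum=8), consumes 2 rolls
Frame 10 starts at roll index 16: 3 remaining rolls

Answer: 0 2 4 6 7 9 11 12 14 16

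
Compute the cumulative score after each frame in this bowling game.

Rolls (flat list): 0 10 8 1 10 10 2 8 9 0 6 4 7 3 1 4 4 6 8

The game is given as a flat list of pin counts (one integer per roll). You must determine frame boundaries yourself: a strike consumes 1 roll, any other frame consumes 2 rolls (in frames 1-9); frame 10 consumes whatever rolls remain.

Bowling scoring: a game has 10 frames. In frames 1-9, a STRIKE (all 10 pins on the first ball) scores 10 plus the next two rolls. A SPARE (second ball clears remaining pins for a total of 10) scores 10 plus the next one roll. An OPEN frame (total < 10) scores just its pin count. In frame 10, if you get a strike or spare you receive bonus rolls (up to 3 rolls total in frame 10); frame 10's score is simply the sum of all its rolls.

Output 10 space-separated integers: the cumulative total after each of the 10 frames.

Answer: 18 27 49 69 88 97 114 125 130 148

Derivation:
Frame 1: SPARE (0+10=10). 10 + next roll (8) = 18. Cumulative: 18
Frame 2: OPEN (8+1=9). Cumulative: 27
Frame 3: STRIKE. 10 + next two rolls (10+2) = 22. Cumulative: 49
Frame 4: STRIKE. 10 + next two rolls (2+8) = 20. Cumulative: 69
Frame 5: SPARE (2+8=10). 10 + next roll (9) = 19. Cumulative: 88
Frame 6: OPEN (9+0=9). Cumulative: 97
Frame 7: SPARE (6+4=10). 10 + next roll (7) = 17. Cumulative: 114
Frame 8: SPARE (7+3=10). 10 + next roll (1) = 11. Cumulative: 125
Frame 9: OPEN (1+4=5). Cumulative: 130
Frame 10: SPARE. Sum of all frame-10 rolls (4+6+8) = 18. Cumulative: 148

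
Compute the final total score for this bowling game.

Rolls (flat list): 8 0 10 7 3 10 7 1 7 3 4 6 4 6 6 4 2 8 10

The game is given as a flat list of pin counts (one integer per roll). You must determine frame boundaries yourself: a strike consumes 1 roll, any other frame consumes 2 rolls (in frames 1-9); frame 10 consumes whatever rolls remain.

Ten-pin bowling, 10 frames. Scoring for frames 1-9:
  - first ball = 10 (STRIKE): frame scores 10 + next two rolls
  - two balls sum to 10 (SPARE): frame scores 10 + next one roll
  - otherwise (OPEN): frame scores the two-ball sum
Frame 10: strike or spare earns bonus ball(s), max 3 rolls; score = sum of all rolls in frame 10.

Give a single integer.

Answer: 150

Derivation:
Frame 1: OPEN (8+0=8). Cumulative: 8
Frame 2: STRIKE. 10 + next two rolls (7+3) = 20. Cumulative: 28
Frame 3: SPARE (7+3=10). 10 + next roll (10) = 20. Cumulative: 48
Frame 4: STRIKE. 10 + next two rolls (7+1) = 18. Cumulative: 66
Frame 5: OPEN (7+1=8). Cumulative: 74
Frame 6: SPARE (7+3=10). 10 + next roll (4) = 14. Cumulative: 88
Frame 7: SPARE (4+6=10). 10 + next roll (4) = 14. Cumulative: 102
Frame 8: SPARE (4+6=10). 10 + next roll (6) = 16. Cumulative: 118
Frame 9: SPARE (6+4=10). 10 + next roll (2) = 12. Cumulative: 130
Frame 10: SPARE. Sum of all frame-10 rolls (2+8+10) = 20. Cumulative: 150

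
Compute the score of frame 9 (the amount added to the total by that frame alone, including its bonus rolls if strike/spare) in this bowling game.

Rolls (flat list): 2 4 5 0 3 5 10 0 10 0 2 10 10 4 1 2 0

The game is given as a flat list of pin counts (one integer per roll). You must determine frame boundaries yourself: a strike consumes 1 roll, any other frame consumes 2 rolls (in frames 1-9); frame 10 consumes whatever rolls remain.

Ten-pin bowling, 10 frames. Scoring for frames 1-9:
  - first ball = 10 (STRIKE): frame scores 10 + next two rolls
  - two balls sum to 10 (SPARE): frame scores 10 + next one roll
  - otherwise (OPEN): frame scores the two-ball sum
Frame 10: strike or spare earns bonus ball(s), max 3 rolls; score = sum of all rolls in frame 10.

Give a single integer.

Answer: 5

Derivation:
Frame 1: OPEN (2+4=6). Cumulative: 6
Frame 2: OPEN (5+0=5). Cumulative: 11
Frame 3: OPEN (3+5=8). Cumulative: 19
Frame 4: STRIKE. 10 + next two rolls (0+10) = 20. Cumulative: 39
Frame 5: SPARE (0+10=10). 10 + next roll (0) = 10. Cumulative: 49
Frame 6: OPEN (0+2=2). Cumulative: 51
Frame 7: STRIKE. 10 + next two rolls (10+4) = 24. Cumulative: 75
Frame 8: STRIKE. 10 + next two rolls (4+1) = 15. Cumulative: 90
Frame 9: OPEN (4+1=5). Cumulative: 95
Frame 10: OPEN. Sum of all frame-10 rolls (2+0) = 2. Cumulative: 97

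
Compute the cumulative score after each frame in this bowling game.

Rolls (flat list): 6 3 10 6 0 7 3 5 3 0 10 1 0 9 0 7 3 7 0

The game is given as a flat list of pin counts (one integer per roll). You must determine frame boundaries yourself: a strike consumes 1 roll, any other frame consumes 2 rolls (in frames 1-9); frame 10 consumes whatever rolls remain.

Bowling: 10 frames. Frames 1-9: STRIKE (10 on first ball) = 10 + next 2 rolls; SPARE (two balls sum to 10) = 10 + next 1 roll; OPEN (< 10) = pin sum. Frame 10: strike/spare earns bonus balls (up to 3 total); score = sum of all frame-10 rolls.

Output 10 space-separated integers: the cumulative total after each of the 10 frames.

Answer: 9 25 31 46 54 65 66 75 92 99

Derivation:
Frame 1: OPEN (6+3=9). Cumulative: 9
Frame 2: STRIKE. 10 + next two rolls (6+0) = 16. Cumulative: 25
Frame 3: OPEN (6+0=6). Cumulative: 31
Frame 4: SPARE (7+3=10). 10 + next roll (5) = 15. Cumulative: 46
Frame 5: OPEN (5+3=8). Cumulative: 54
Frame 6: SPARE (0+10=10). 10 + next roll (1) = 11. Cumulative: 65
Frame 7: OPEN (1+0=1). Cumulative: 66
Frame 8: OPEN (9+0=9). Cumulative: 75
Frame 9: SPARE (7+3=10). 10 + next roll (7) = 17. Cumulative: 92
Frame 10: OPEN. Sum of all frame-10 rolls (7+0) = 7. Cumulative: 99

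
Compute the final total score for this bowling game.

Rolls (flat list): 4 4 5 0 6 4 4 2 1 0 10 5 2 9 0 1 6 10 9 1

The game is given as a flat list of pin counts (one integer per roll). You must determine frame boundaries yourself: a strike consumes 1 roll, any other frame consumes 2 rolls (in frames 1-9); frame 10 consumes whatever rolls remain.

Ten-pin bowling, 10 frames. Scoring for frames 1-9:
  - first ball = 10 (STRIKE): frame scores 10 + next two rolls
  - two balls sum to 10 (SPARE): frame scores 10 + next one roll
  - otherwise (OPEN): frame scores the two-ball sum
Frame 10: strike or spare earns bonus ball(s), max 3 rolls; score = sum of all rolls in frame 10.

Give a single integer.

Answer: 94

Derivation:
Frame 1: OPEN (4+4=8). Cumulative: 8
Frame 2: OPEN (5+0=5). Cumulative: 13
Frame 3: SPARE (6+4=10). 10 + next roll (4) = 14. Cumulative: 27
Frame 4: OPEN (4+2=6). Cumulative: 33
Frame 5: OPEN (1+0=1). Cumulative: 34
Frame 6: STRIKE. 10 + next two rolls (5+2) = 17. Cumulative: 51
Frame 7: OPEN (5+2=7). Cumulative: 58
Frame 8: OPEN (9+0=9). Cumulative: 67
Frame 9: OPEN (1+6=7). Cumulative: 74
Frame 10: STRIKE. Sum of all frame-10 rolls (10+9+1) = 20. Cumulative: 94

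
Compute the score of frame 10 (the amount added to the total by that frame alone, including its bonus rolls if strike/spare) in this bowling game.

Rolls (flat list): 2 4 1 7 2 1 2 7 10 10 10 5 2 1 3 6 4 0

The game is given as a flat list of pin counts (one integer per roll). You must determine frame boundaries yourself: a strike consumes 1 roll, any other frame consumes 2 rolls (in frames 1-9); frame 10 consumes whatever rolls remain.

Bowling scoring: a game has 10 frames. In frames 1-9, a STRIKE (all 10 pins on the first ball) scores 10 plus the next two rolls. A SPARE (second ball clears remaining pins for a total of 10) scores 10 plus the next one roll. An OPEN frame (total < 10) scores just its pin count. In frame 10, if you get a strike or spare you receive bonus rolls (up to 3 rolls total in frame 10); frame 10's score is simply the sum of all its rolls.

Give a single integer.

Frame 1: OPEN (2+4=6). Cumulative: 6
Frame 2: OPEN (1+7=8). Cumulative: 14
Frame 3: OPEN (2+1=3). Cumulative: 17
Frame 4: OPEN (2+7=9). Cumulative: 26
Frame 5: STRIKE. 10 + next two rolls (10+10) = 30. Cumulative: 56
Frame 6: STRIKE. 10 + next two rolls (10+5) = 25. Cumulative: 81
Frame 7: STRIKE. 10 + next two rolls (5+2) = 17. Cumulative: 98
Frame 8: OPEN (5+2=7). Cumulative: 105
Frame 9: OPEN (1+3=4). Cumulative: 109
Frame 10: SPARE. Sum of all frame-10 rolls (6+4+0) = 10. Cumulative: 119

Answer: 10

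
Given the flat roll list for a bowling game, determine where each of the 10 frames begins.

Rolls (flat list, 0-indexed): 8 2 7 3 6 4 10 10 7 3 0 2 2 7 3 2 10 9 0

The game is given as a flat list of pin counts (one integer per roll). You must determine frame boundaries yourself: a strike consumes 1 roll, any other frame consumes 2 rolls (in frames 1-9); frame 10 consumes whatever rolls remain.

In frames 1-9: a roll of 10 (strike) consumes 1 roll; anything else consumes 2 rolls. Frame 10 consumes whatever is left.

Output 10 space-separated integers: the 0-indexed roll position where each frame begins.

Answer: 0 2 4 6 7 8 10 12 14 16

Derivation:
Frame 1 starts at roll index 0: rolls=8,2 (sum=10), consumes 2 rolls
Frame 2 starts at roll index 2: rolls=7,3 (sum=10), consumes 2 rolls
Frame 3 starts at roll index 4: rolls=6,4 (sum=10), consumes 2 rolls
Frame 4 starts at roll index 6: roll=10 (strike), consumes 1 roll
Frame 5 starts at roll index 7: roll=10 (strike), consumes 1 roll
Frame 6 starts at roll index 8: rolls=7,3 (sum=10), consumes 2 rolls
Frame 7 starts at roll index 10: rolls=0,2 (sum=2), consumes 2 rolls
Frame 8 starts at roll index 12: rolls=2,7 (sum=9), consumes 2 rolls
Frame 9 starts at roll index 14: rolls=3,2 (sum=5), consumes 2 rolls
Frame 10 starts at roll index 16: 3 remaining rolls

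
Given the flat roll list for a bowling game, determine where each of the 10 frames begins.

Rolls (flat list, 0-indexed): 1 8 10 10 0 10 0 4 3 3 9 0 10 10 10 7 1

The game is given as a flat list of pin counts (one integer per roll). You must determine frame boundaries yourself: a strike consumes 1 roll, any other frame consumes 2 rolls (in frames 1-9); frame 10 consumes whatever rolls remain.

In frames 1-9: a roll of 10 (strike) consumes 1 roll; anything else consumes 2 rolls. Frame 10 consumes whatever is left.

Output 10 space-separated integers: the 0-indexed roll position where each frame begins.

Answer: 0 2 3 4 6 8 10 12 13 14

Derivation:
Frame 1 starts at roll index 0: rolls=1,8 (sum=9), consumes 2 rolls
Frame 2 starts at roll index 2: roll=10 (strike), consumes 1 roll
Frame 3 starts at roll index 3: roll=10 (strike), consumes 1 roll
Frame 4 starts at roll index 4: rolls=0,10 (sum=10), consumes 2 rolls
Frame 5 starts at roll index 6: rolls=0,4 (sum=4), consumes 2 rolls
Frame 6 starts at roll index 8: rolls=3,3 (sum=6), consumes 2 rolls
Frame 7 starts at roll index 10: rolls=9,0 (sum=9), consumes 2 rolls
Frame 8 starts at roll index 12: roll=10 (strike), consumes 1 roll
Frame 9 starts at roll index 13: roll=10 (strike), consumes 1 roll
Frame 10 starts at roll index 14: 3 remaining rolls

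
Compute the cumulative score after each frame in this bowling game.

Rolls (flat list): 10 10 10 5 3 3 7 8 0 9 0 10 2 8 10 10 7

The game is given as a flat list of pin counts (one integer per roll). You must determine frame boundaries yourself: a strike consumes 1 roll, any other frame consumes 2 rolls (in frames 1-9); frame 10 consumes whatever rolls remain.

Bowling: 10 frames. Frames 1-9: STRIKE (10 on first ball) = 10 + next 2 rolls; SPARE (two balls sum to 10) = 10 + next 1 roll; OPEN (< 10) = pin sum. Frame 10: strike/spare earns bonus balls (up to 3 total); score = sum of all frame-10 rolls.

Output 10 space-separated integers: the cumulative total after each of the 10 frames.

Frame 1: STRIKE. 10 + next two rolls (10+10) = 30. Cumulative: 30
Frame 2: STRIKE. 10 + next two rolls (10+5) = 25. Cumulative: 55
Frame 3: STRIKE. 10 + next two rolls (5+3) = 18. Cumulative: 73
Frame 4: OPEN (5+3=8). Cumulative: 81
Frame 5: SPARE (3+7=10). 10 + next roll (8) = 18. Cumulative: 99
Frame 6: OPEN (8+0=8). Cumulative: 107
Frame 7: OPEN (9+0=9). Cumulative: 116
Frame 8: STRIKE. 10 + next two rolls (2+8) = 20. Cumulative: 136
Frame 9: SPARE (2+8=10). 10 + next roll (10) = 20. Cumulative: 156
Frame 10: STRIKE. Sum of all frame-10 rolls (10+10+7) = 27. Cumulative: 183

Answer: 30 55 73 81 99 107 116 136 156 183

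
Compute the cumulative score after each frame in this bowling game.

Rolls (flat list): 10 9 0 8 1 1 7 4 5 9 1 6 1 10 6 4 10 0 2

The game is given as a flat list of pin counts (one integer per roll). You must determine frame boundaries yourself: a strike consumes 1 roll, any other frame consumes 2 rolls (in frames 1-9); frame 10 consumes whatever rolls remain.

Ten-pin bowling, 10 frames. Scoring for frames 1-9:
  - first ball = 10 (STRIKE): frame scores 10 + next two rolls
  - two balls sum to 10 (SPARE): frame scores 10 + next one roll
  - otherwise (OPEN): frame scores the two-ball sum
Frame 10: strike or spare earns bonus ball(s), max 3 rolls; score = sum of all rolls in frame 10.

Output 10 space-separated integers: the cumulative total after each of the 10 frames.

Answer: 19 28 37 45 54 70 77 97 117 129

Derivation:
Frame 1: STRIKE. 10 + next two rolls (9+0) = 19. Cumulative: 19
Frame 2: OPEN (9+0=9). Cumulative: 28
Frame 3: OPEN (8+1=9). Cumulative: 37
Frame 4: OPEN (1+7=8). Cumulative: 45
Frame 5: OPEN (4+5=9). Cumulative: 54
Frame 6: SPARE (9+1=10). 10 + next roll (6) = 16. Cumulative: 70
Frame 7: OPEN (6+1=7). Cumulative: 77
Frame 8: STRIKE. 10 + next two rolls (6+4) = 20. Cumulative: 97
Frame 9: SPARE (6+4=10). 10 + next roll (10) = 20. Cumulative: 117
Frame 10: STRIKE. Sum of all frame-10 rolls (10+0+2) = 12. Cumulative: 129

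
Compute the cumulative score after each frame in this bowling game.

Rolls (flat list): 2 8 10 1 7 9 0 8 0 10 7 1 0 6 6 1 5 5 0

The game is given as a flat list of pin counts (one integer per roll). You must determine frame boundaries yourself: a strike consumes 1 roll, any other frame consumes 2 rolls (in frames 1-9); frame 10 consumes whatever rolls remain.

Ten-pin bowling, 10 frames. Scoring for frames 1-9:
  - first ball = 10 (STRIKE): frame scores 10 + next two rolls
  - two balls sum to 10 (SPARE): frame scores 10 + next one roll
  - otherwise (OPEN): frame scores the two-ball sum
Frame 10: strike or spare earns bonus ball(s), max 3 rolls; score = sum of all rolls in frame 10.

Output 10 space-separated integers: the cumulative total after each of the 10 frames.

Answer: 20 38 46 55 63 81 89 95 102 112

Derivation:
Frame 1: SPARE (2+8=10). 10 + next roll (10) = 20. Cumulative: 20
Frame 2: STRIKE. 10 + next two rolls (1+7) = 18. Cumulative: 38
Frame 3: OPEN (1+7=8). Cumulative: 46
Frame 4: OPEN (9+0=9). Cumulative: 55
Frame 5: OPEN (8+0=8). Cumulative: 63
Frame 6: STRIKE. 10 + next two rolls (7+1) = 18. Cumulative: 81
Frame 7: OPEN (7+1=8). Cumulative: 89
Frame 8: OPEN (0+6=6). Cumulative: 95
Frame 9: OPEN (6+1=7). Cumulative: 102
Frame 10: SPARE. Sum of all frame-10 rolls (5+5+0) = 10. Cumulative: 112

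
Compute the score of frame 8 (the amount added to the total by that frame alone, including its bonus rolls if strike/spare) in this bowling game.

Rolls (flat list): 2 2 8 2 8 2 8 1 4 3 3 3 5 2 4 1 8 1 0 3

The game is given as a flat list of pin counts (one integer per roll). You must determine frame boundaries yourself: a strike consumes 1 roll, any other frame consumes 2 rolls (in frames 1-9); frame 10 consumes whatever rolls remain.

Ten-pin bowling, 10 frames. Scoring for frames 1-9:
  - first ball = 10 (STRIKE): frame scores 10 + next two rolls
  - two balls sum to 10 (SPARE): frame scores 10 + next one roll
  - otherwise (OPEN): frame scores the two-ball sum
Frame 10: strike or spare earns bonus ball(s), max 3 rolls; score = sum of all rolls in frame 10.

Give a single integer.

Frame 1: OPEN (2+2=4). Cumulative: 4
Frame 2: SPARE (8+2=10). 10 + next roll (8) = 18. Cumulative: 22
Frame 3: SPARE (8+2=10). 10 + next roll (8) = 18. Cumulative: 40
Frame 4: OPEN (8+1=9). Cumulative: 49
Frame 5: OPEN (4+3=7). Cumulative: 56
Frame 6: OPEN (3+3=6). Cumulative: 62
Frame 7: OPEN (5+2=7). Cumulative: 69
Frame 8: OPEN (4+1=5). Cumulative: 74
Frame 9: OPEN (8+1=9). Cumulative: 83
Frame 10: OPEN. Sum of all frame-10 rolls (0+3) = 3. Cumulative: 86

Answer: 5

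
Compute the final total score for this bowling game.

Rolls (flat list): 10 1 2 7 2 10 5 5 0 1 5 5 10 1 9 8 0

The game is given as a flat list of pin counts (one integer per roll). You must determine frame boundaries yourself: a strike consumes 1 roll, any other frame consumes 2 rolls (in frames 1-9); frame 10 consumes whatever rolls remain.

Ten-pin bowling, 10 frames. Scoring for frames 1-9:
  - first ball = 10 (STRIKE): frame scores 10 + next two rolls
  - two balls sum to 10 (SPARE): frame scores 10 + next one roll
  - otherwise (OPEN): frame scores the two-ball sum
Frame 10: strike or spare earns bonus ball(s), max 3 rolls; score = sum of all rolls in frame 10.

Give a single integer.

Frame 1: STRIKE. 10 + next two rolls (1+2) = 13. Cumulative: 13
Frame 2: OPEN (1+2=3). Cumulative: 16
Frame 3: OPEN (7+2=9). Cumulative: 25
Frame 4: STRIKE. 10 + next two rolls (5+5) = 20. Cumulative: 45
Frame 5: SPARE (5+5=10). 10 + next roll (0) = 10. Cumulative: 55
Frame 6: OPEN (0+1=1). Cumulative: 56
Frame 7: SPARE (5+5=10). 10 + next roll (10) = 20. Cumulative: 76
Frame 8: STRIKE. 10 + next two rolls (1+9) = 20. Cumulative: 96
Frame 9: SPARE (1+9=10). 10 + next roll (8) = 18. Cumulative: 114
Frame 10: OPEN. Sum of all frame-10 rolls (8+0) = 8. Cumulative: 122

Answer: 122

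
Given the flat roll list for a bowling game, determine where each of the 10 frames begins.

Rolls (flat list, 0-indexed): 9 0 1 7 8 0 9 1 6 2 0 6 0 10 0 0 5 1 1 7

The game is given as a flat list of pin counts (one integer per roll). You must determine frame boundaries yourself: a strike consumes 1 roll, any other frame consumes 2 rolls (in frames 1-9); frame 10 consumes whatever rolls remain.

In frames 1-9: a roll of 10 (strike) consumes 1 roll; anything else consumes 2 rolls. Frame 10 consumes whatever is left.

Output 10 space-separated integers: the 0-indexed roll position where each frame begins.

Answer: 0 2 4 6 8 10 12 14 16 18

Derivation:
Frame 1 starts at roll index 0: rolls=9,0 (sum=9), consumes 2 rolls
Frame 2 starts at roll index 2: rolls=1,7 (sum=8), consumes 2 rolls
Frame 3 starts at roll index 4: rolls=8,0 (sum=8), consumes 2 rolls
Frame 4 starts at roll index 6: rolls=9,1 (sum=10), consumes 2 rolls
Frame 5 starts at roll index 8: rolls=6,2 (sum=8), consumes 2 rolls
Frame 6 starts at roll index 10: rolls=0,6 (sum=6), consumes 2 rolls
Frame 7 starts at roll index 12: rolls=0,10 (sum=10), consumes 2 rolls
Frame 8 starts at roll index 14: rolls=0,0 (sum=0), consumes 2 rolls
Frame 9 starts at roll index 16: rolls=5,1 (sum=6), consumes 2 rolls
Frame 10 starts at roll index 18: 2 remaining rolls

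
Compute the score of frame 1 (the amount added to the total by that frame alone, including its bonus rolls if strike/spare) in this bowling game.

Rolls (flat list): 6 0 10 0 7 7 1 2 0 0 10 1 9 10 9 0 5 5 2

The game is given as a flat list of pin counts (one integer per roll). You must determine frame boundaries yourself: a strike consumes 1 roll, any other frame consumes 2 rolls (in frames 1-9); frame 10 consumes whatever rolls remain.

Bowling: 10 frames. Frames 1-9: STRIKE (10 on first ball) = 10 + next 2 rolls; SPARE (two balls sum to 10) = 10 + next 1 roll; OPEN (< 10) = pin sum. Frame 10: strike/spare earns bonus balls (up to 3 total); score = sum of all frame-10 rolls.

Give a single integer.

Frame 1: OPEN (6+0=6). Cumulative: 6
Frame 2: STRIKE. 10 + next two rolls (0+7) = 17. Cumulative: 23
Frame 3: OPEN (0+7=7). Cumulative: 30

Answer: 6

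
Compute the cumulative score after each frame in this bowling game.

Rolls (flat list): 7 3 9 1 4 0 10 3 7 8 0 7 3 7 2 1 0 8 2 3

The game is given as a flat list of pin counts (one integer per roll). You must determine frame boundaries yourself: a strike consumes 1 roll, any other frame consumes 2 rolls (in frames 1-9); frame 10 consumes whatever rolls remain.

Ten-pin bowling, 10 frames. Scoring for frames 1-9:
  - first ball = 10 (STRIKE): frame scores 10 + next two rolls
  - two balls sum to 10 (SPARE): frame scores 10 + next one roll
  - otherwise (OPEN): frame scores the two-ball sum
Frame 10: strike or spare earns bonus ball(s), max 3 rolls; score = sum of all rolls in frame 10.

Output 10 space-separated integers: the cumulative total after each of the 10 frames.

Answer: 19 33 37 57 75 83 100 109 110 123

Derivation:
Frame 1: SPARE (7+3=10). 10 + next roll (9) = 19. Cumulative: 19
Frame 2: SPARE (9+1=10). 10 + next roll (4) = 14. Cumulative: 33
Frame 3: OPEN (4+0=4). Cumulative: 37
Frame 4: STRIKE. 10 + next two rolls (3+7) = 20. Cumulative: 57
Frame 5: SPARE (3+7=10). 10 + next roll (8) = 18. Cumulative: 75
Frame 6: OPEN (8+0=8). Cumulative: 83
Frame 7: SPARE (7+3=10). 10 + next roll (7) = 17. Cumulative: 100
Frame 8: OPEN (7+2=9). Cumulative: 109
Frame 9: OPEN (1+0=1). Cumulative: 110
Frame 10: SPARE. Sum of all frame-10 rolls (8+2+3) = 13. Cumulative: 123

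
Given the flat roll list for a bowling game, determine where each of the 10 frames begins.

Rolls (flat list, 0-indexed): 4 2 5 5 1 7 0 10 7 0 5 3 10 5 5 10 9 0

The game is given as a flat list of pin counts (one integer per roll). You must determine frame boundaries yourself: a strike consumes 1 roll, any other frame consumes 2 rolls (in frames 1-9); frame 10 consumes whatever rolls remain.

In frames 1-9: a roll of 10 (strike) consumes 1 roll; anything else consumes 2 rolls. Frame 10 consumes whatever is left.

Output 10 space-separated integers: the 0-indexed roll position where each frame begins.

Frame 1 starts at roll index 0: rolls=4,2 (sum=6), consumes 2 rolls
Frame 2 starts at roll index 2: rolls=5,5 (sum=10), consumes 2 rolls
Frame 3 starts at roll index 4: rolls=1,7 (sum=8), consumes 2 rolls
Frame 4 starts at roll index 6: rolls=0,10 (sum=10), consumes 2 rolls
Frame 5 starts at roll index 8: rolls=7,0 (sum=7), consumes 2 rolls
Frame 6 starts at roll index 10: rolls=5,3 (sum=8), consumes 2 rolls
Frame 7 starts at roll index 12: roll=10 (strike), consumes 1 roll
Frame 8 starts at roll index 13: rolls=5,5 (sum=10), consumes 2 rolls
Frame 9 starts at roll index 15: roll=10 (strike), consumes 1 roll
Frame 10 starts at roll index 16: 2 remaining rolls

Answer: 0 2 4 6 8 10 12 13 15 16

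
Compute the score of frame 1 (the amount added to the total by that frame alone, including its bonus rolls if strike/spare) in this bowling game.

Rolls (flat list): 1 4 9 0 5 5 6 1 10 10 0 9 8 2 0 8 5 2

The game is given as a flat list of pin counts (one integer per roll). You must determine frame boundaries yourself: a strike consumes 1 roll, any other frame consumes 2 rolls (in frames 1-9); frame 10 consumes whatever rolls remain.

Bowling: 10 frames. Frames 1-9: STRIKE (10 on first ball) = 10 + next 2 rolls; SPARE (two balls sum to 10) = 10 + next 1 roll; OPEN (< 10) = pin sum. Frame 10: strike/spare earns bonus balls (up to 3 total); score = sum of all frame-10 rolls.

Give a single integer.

Frame 1: OPEN (1+4=5). Cumulative: 5
Frame 2: OPEN (9+0=9). Cumulative: 14
Frame 3: SPARE (5+5=10). 10 + next roll (6) = 16. Cumulative: 30

Answer: 5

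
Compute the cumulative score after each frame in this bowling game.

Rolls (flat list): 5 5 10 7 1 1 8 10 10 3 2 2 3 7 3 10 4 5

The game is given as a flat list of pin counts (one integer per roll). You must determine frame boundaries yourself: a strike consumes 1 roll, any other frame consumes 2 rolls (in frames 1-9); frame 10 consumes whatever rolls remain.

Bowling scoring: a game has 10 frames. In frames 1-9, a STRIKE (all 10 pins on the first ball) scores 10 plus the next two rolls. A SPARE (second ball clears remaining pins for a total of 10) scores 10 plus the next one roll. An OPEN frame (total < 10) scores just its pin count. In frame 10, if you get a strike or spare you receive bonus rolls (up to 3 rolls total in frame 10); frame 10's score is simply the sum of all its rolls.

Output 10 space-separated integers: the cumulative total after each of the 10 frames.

Frame 1: SPARE (5+5=10). 10 + next roll (10) = 20. Cumulative: 20
Frame 2: STRIKE. 10 + next two rolls (7+1) = 18. Cumulative: 38
Frame 3: OPEN (7+1=8). Cumulative: 46
Frame 4: OPEN (1+8=9). Cumulative: 55
Frame 5: STRIKE. 10 + next two rolls (10+3) = 23. Cumulative: 78
Frame 6: STRIKE. 10 + next two rolls (3+2) = 15. Cumulative: 93
Frame 7: OPEN (3+2=5). Cumulative: 98
Frame 8: OPEN (2+3=5). Cumulative: 103
Frame 9: SPARE (7+3=10). 10 + next roll (10) = 20. Cumulative: 123
Frame 10: STRIKE. Sum of all frame-10 rolls (10+4+5) = 19. Cumulative: 142

Answer: 20 38 46 55 78 93 98 103 123 142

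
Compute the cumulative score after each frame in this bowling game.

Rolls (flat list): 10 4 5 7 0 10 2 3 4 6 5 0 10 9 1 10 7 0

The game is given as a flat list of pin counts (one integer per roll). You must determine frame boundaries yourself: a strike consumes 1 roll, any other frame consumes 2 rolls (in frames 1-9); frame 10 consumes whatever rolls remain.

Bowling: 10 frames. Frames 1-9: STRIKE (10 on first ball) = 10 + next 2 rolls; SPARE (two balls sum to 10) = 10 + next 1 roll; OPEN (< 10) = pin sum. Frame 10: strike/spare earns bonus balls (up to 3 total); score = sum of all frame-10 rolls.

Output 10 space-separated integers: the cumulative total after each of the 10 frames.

Answer: 19 28 35 50 55 70 75 95 115 132

Derivation:
Frame 1: STRIKE. 10 + next two rolls (4+5) = 19. Cumulative: 19
Frame 2: OPEN (4+5=9). Cumulative: 28
Frame 3: OPEN (7+0=7). Cumulative: 35
Frame 4: STRIKE. 10 + next two rolls (2+3) = 15. Cumulative: 50
Frame 5: OPEN (2+3=5). Cumulative: 55
Frame 6: SPARE (4+6=10). 10 + next roll (5) = 15. Cumulative: 70
Frame 7: OPEN (5+0=5). Cumulative: 75
Frame 8: STRIKE. 10 + next two rolls (9+1) = 20. Cumulative: 95
Frame 9: SPARE (9+1=10). 10 + next roll (10) = 20. Cumulative: 115
Frame 10: STRIKE. Sum of all frame-10 rolls (10+7+0) = 17. Cumulative: 132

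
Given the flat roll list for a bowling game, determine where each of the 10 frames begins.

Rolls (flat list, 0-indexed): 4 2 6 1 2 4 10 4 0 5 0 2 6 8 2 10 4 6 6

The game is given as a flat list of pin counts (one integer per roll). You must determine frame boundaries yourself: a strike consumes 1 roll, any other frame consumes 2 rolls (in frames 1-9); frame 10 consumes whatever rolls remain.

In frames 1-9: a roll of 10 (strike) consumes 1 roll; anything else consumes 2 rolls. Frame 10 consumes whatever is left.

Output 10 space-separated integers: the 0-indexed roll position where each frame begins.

Frame 1 starts at roll index 0: rolls=4,2 (sum=6), consumes 2 rolls
Frame 2 starts at roll index 2: rolls=6,1 (sum=7), consumes 2 rolls
Frame 3 starts at roll index 4: rolls=2,4 (sum=6), consumes 2 rolls
Frame 4 starts at roll index 6: roll=10 (strike), consumes 1 roll
Frame 5 starts at roll index 7: rolls=4,0 (sum=4), consumes 2 rolls
Frame 6 starts at roll index 9: rolls=5,0 (sum=5), consumes 2 rolls
Frame 7 starts at roll index 11: rolls=2,6 (sum=8), consumes 2 rolls
Frame 8 starts at roll index 13: rolls=8,2 (sum=10), consumes 2 rolls
Frame 9 starts at roll index 15: roll=10 (strike), consumes 1 roll
Frame 10 starts at roll index 16: 3 remaining rolls

Answer: 0 2 4 6 7 9 11 13 15 16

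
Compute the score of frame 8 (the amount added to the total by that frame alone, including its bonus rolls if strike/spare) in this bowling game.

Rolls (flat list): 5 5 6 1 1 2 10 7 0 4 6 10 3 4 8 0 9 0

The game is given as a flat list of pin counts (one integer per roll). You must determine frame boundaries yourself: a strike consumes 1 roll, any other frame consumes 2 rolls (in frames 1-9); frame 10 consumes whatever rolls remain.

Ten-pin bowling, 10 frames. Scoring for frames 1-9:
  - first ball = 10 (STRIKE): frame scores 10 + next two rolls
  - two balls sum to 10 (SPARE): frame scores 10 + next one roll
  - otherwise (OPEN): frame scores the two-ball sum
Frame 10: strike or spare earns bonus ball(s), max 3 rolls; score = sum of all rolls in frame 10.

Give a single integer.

Answer: 7

Derivation:
Frame 1: SPARE (5+5=10). 10 + next roll (6) = 16. Cumulative: 16
Frame 2: OPEN (6+1=7). Cumulative: 23
Frame 3: OPEN (1+2=3). Cumulative: 26
Frame 4: STRIKE. 10 + next two rolls (7+0) = 17. Cumulative: 43
Frame 5: OPEN (7+0=7). Cumulative: 50
Frame 6: SPARE (4+6=10). 10 + next roll (10) = 20. Cumulative: 70
Frame 7: STRIKE. 10 + next two rolls (3+4) = 17. Cumulative: 87
Frame 8: OPEN (3+4=7). Cumulative: 94
Frame 9: OPEN (8+0=8). Cumulative: 102
Frame 10: OPEN. Sum of all frame-10 rolls (9+0) = 9. Cumulative: 111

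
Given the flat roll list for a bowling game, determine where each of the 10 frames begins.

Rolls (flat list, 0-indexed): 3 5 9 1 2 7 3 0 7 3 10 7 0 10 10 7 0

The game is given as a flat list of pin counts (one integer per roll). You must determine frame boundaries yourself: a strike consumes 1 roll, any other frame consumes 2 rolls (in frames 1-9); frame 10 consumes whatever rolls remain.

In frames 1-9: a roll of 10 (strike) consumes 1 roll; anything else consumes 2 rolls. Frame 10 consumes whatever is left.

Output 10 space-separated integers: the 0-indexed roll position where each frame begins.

Answer: 0 2 4 6 8 10 11 13 14 15

Derivation:
Frame 1 starts at roll index 0: rolls=3,5 (sum=8), consumes 2 rolls
Frame 2 starts at roll index 2: rolls=9,1 (sum=10), consumes 2 rolls
Frame 3 starts at roll index 4: rolls=2,7 (sum=9), consumes 2 rolls
Frame 4 starts at roll index 6: rolls=3,0 (sum=3), consumes 2 rolls
Frame 5 starts at roll index 8: rolls=7,3 (sum=10), consumes 2 rolls
Frame 6 starts at roll index 10: roll=10 (strike), consumes 1 roll
Frame 7 starts at roll index 11: rolls=7,0 (sum=7), consumes 2 rolls
Frame 8 starts at roll index 13: roll=10 (strike), consumes 1 roll
Frame 9 starts at roll index 14: roll=10 (strike), consumes 1 roll
Frame 10 starts at roll index 15: 2 remaining rolls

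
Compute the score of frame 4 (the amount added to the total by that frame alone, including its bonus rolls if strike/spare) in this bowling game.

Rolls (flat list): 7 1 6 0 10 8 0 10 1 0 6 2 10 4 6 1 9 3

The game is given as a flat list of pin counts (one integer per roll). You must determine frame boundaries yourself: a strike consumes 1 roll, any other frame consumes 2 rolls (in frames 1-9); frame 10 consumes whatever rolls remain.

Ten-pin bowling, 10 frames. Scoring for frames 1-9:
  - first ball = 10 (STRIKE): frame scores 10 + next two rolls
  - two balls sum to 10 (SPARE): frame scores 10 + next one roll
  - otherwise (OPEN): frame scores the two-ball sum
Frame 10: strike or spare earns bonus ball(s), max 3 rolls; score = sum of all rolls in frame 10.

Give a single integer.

Frame 1: OPEN (7+1=8). Cumulative: 8
Frame 2: OPEN (6+0=6). Cumulative: 14
Frame 3: STRIKE. 10 + next two rolls (8+0) = 18. Cumulative: 32
Frame 4: OPEN (8+0=8). Cumulative: 40
Frame 5: STRIKE. 10 + next two rolls (1+0) = 11. Cumulative: 51
Frame 6: OPEN (1+0=1). Cumulative: 52

Answer: 8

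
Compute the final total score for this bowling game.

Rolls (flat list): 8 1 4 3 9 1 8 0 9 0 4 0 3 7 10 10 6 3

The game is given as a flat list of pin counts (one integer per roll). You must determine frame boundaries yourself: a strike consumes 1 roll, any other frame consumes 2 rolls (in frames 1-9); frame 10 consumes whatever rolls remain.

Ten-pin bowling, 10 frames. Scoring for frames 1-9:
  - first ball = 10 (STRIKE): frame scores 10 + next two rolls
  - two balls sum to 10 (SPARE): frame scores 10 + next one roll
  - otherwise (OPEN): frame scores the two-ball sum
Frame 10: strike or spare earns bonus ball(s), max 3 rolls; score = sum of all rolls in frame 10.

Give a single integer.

Frame 1: OPEN (8+1=9). Cumulative: 9
Frame 2: OPEN (4+3=7). Cumulative: 16
Frame 3: SPARE (9+1=10). 10 + next roll (8) = 18. Cumulative: 34
Frame 4: OPEN (8+0=8). Cumulative: 42
Frame 5: OPEN (9+0=9). Cumulative: 51
Frame 6: OPEN (4+0=4). Cumulative: 55
Frame 7: SPARE (3+7=10). 10 + next roll (10) = 20. Cumulative: 75
Frame 8: STRIKE. 10 + next two rolls (10+6) = 26. Cumulative: 101
Frame 9: STRIKE. 10 + next two rolls (6+3) = 19. Cumulative: 120
Frame 10: OPEN. Sum of all frame-10 rolls (6+3) = 9. Cumulative: 129

Answer: 129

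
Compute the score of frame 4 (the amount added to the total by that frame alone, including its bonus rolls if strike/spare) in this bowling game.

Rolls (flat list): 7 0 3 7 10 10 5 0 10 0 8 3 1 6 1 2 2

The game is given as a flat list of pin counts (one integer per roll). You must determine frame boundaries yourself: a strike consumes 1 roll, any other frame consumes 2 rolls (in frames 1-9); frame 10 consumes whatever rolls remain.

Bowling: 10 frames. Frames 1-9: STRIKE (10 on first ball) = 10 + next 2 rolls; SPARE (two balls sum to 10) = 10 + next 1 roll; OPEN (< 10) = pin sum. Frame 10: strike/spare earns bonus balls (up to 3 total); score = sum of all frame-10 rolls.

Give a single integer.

Answer: 15

Derivation:
Frame 1: OPEN (7+0=7). Cumulative: 7
Frame 2: SPARE (3+7=10). 10 + next roll (10) = 20. Cumulative: 27
Frame 3: STRIKE. 10 + next two rolls (10+5) = 25. Cumulative: 52
Frame 4: STRIKE. 10 + next two rolls (5+0) = 15. Cumulative: 67
Frame 5: OPEN (5+0=5). Cumulative: 72
Frame 6: STRIKE. 10 + next two rolls (0+8) = 18. Cumulative: 90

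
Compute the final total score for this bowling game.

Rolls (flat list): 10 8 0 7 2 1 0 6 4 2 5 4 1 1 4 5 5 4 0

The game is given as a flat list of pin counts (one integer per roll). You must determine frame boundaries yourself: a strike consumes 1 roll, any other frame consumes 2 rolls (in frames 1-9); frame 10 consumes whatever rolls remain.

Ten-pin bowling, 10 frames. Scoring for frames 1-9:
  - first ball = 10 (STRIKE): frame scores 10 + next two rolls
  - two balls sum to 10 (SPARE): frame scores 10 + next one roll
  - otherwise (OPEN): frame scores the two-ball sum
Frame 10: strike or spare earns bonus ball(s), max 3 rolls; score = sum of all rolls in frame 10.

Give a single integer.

Answer: 83

Derivation:
Frame 1: STRIKE. 10 + next two rolls (8+0) = 18. Cumulative: 18
Frame 2: OPEN (8+0=8). Cumulative: 26
Frame 3: OPEN (7+2=9). Cumulative: 35
Frame 4: OPEN (1+0=1). Cumulative: 36
Frame 5: SPARE (6+4=10). 10 + next roll (2) = 12. Cumulative: 48
Frame 6: OPEN (2+5=7). Cumulative: 55
Frame 7: OPEN (4+1=5). Cumulative: 60
Frame 8: OPEN (1+4=5). Cumulative: 65
Frame 9: SPARE (5+5=10). 10 + next roll (4) = 14. Cumulative: 79
Frame 10: OPEN. Sum of all frame-10 rolls (4+0) = 4. Cumulative: 83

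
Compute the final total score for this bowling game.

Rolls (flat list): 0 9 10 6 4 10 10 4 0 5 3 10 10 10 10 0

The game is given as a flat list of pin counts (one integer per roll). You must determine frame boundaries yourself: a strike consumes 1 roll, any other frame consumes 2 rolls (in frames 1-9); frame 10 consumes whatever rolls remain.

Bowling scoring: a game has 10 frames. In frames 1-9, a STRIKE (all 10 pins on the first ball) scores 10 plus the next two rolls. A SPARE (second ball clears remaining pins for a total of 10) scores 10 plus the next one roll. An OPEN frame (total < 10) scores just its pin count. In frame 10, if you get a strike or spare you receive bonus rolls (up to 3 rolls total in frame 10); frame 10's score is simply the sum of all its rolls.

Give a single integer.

Answer: 179

Derivation:
Frame 1: OPEN (0+9=9). Cumulative: 9
Frame 2: STRIKE. 10 + next two rolls (6+4) = 20. Cumulative: 29
Frame 3: SPARE (6+4=10). 10 + next roll (10) = 20. Cumulative: 49
Frame 4: STRIKE. 10 + next two rolls (10+4) = 24. Cumulative: 73
Frame 5: STRIKE. 10 + next two rolls (4+0) = 14. Cumulative: 87
Frame 6: OPEN (4+0=4). Cumulative: 91
Frame 7: OPEN (5+3=8). Cumulative: 99
Frame 8: STRIKE. 10 + next two rolls (10+10) = 30. Cumulative: 129
Frame 9: STRIKE. 10 + next two rolls (10+10) = 30. Cumulative: 159
Frame 10: STRIKE. Sum of all frame-10 rolls (10+10+0) = 20. Cumulative: 179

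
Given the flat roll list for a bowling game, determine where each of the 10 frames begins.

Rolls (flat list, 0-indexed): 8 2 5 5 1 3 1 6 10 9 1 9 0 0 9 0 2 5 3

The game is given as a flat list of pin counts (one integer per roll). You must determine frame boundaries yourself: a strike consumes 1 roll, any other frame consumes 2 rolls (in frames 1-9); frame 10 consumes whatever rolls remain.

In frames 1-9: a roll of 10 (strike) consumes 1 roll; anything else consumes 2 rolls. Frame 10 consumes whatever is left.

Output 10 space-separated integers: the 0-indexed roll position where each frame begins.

Frame 1 starts at roll index 0: rolls=8,2 (sum=10), consumes 2 rolls
Frame 2 starts at roll index 2: rolls=5,5 (sum=10), consumes 2 rolls
Frame 3 starts at roll index 4: rolls=1,3 (sum=4), consumes 2 rolls
Frame 4 starts at roll index 6: rolls=1,6 (sum=7), consumes 2 rolls
Frame 5 starts at roll index 8: roll=10 (strike), consumes 1 roll
Frame 6 starts at roll index 9: rolls=9,1 (sum=10), consumes 2 rolls
Frame 7 starts at roll index 11: rolls=9,0 (sum=9), consumes 2 rolls
Frame 8 starts at roll index 13: rolls=0,9 (sum=9), consumes 2 rolls
Frame 9 starts at roll index 15: rolls=0,2 (sum=2), consumes 2 rolls
Frame 10 starts at roll index 17: 2 remaining rolls

Answer: 0 2 4 6 8 9 11 13 15 17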